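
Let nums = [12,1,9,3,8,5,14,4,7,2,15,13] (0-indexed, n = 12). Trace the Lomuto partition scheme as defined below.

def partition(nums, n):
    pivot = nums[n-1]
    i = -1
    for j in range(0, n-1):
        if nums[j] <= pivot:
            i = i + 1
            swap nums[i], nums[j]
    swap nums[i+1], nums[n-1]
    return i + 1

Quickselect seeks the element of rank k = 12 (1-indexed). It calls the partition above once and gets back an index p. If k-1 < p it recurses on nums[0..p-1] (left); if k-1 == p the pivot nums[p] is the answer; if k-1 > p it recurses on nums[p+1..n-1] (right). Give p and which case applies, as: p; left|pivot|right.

9; right

pivot=13, i=-1
j=0: 12≤13, i=0, swap(0,0) ⇒ [12,1,9,3,8,5,14,4,7,2,15,13]
j=1: 1≤13, i=1, swap(1,1) ⇒ [12,1,9,3,8,5,14,4,7,2,15,13]
j=2: 9≤13, i=2, swap(2,2) ⇒ [12,1,9,3,8,5,14,4,7,2,15,13]
j=3: 3≤13, i=3, swap(3,3) ⇒ [12,1,9,3,8,5,14,4,7,2,15,13]
j=4: 8≤13, i=4, swap(4,4) ⇒ [12,1,9,3,8,5,14,4,7,2,15,13]
j=5: 5≤13, i=5, swap(5,5) ⇒ [12,1,9,3,8,5,14,4,7,2,15,13]
j=6: 14>13, skip
j=7: 4≤13, i=6, swap(6,7) ⇒ [12,1,9,3,8,5,4,14,7,2,15,13]
j=8: 7≤13, i=7, swap(7,8) ⇒ [12,1,9,3,8,5,4,7,14,2,15,13]
j=9: 2≤13, i=8, swap(8,9) ⇒ [12,1,9,3,8,5,4,7,2,14,15,13]
j=10: 15>13, skip
swap(9,11) ⇒ [12,1,9,3,8,5,4,7,2,13,15,14]; return 9
p = 9; k-1 = 11 > 9 ⇒ right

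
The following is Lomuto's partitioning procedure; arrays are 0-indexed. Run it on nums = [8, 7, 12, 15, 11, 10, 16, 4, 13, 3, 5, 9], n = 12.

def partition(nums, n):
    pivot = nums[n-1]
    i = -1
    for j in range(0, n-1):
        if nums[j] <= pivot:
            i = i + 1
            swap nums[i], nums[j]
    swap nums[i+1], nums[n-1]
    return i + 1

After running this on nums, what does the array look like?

[8, 7, 4, 3, 5, 9, 16, 12, 13, 15, 11, 10]

pivot = nums[11] = 9; i = -1
j=0: nums[0]=8 ≤ 9 → i=0, swap nums[0],nums[0] (no change) → [8, 7, 12, 15, 11, 10, 16, 4, 13, 3, 5, 9]
j=1: nums[1]=7 ≤ 9 → i=1, swap nums[1],nums[1] (no change) → [8, 7, 12, 15, 11, 10, 16, 4, 13, 3, 5, 9]
j=2: nums[2]=12 > 9 → no swap
j=3: nums[3]=15 > 9 → no swap
j=4: nums[4]=11 > 9 → no swap
j=5: nums[5]=10 > 9 → no swap
j=6: nums[6]=16 > 9 → no swap
j=7: nums[7]=4 ≤ 9 → i=2, swap nums[2],nums[7] → [8, 7, 4, 15, 11, 10, 16, 12, 13, 3, 5, 9]
j=8: nums[8]=13 > 9 → no swap
j=9: nums[9]=3 ≤ 9 → i=3, swap nums[3],nums[9] → [8, 7, 4, 3, 11, 10, 16, 12, 13, 15, 5, 9]
j=10: nums[10]=5 ≤ 9 → i=4, swap nums[4],nums[10] → [8, 7, 4, 3, 5, 10, 16, 12, 13, 15, 11, 9]
final swap nums[5],nums[11] → [8, 7, 4, 3, 5, 9, 16, 12, 13, 15, 11, 10]; return 5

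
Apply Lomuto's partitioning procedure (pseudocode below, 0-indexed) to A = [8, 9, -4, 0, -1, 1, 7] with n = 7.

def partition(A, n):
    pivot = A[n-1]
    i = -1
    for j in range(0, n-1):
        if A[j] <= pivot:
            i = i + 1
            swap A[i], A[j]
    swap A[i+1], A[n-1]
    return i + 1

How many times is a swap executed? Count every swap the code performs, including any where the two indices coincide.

pivot = A[6] = 7; i = -1
j=0: A[0]=8 > 7 → no swap
j=1: A[1]=9 > 7 → no swap
j=2: A[2]=-4 ≤ 7 → i=0, swap A[0],A[2] → [-4, 9, 8, 0, -1, 1, 7]
j=3: A[3]=0 ≤ 7 → i=1, swap A[1],A[3] → [-4, 0, 8, 9, -1, 1, 7]
j=4: A[4]=-1 ≤ 7 → i=2, swap A[2],A[4] → [-4, 0, -1, 9, 8, 1, 7]
j=5: A[5]=1 ≤ 7 → i=3, swap A[3],A[5] → [-4, 0, -1, 1, 8, 9, 7]
final swap A[4],A[6] → [-4, 0, -1, 1, 7, 9, 8]; return 4

5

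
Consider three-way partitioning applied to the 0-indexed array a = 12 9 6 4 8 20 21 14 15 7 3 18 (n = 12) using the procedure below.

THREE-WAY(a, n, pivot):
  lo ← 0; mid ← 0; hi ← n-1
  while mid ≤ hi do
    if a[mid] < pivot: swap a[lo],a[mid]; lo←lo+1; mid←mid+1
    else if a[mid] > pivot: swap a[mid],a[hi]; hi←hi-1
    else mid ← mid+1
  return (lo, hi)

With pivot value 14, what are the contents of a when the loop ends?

12 9 6 4 8 3 7 14 15 21 18 20

pivot = 14; lo=0, mid=0, hi=11
a[mid]=12<14: swap a[0],a[0]; lo=1,mid=1 → 12 9 6 4 8 20 21 14 15 7 3 18
a[mid]=9<14: swap a[1],a[1]; lo=2,mid=2 → 12 9 6 4 8 20 21 14 15 7 3 18
a[mid]=6<14: swap a[2],a[2]; lo=3,mid=3 → 12 9 6 4 8 20 21 14 15 7 3 18
a[mid]=4<14: swap a[3],a[3]; lo=4,mid=4 → 12 9 6 4 8 20 21 14 15 7 3 18
a[mid]=8<14: swap a[4],a[4]; lo=5,mid=5 → 12 9 6 4 8 20 21 14 15 7 3 18
a[mid]=20>14: swap a[5],a[11]; hi=10 → 12 9 6 4 8 18 21 14 15 7 3 20
a[mid]=18>14: swap a[5],a[10]; hi=9 → 12 9 6 4 8 3 21 14 15 7 18 20
a[mid]=3<14: swap a[5],a[5]; lo=6,mid=6 → 12 9 6 4 8 3 21 14 15 7 18 20
a[mid]=21>14: swap a[6],a[9]; hi=8 → 12 9 6 4 8 3 7 14 15 21 18 20
a[mid]=7<14: swap a[6],a[6]; lo=7,mid=7 → 12 9 6 4 8 3 7 14 15 21 18 20
a[mid]=14=14: mid=8
a[mid]=15>14: swap a[8],a[8]; hi=7 → 12 9 6 4 8 3 7 14 15 21 18 20
end: lo=7, hi=7; a = 12 9 6 4 8 3 7 14 15 21 18 20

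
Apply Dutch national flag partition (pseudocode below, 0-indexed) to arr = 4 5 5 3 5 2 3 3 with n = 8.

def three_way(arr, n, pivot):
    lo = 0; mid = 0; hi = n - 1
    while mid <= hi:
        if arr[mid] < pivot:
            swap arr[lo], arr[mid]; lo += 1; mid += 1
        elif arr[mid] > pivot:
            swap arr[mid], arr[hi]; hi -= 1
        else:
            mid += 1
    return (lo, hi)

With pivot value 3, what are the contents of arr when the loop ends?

lo=0 mid=0 hi=7
4>3: swap(0,7), hi=6 ⇒ 3 5 5 3 5 2 3 4
3=3: mid=1
5>3: swap(1,6), hi=5 ⇒ 3 3 5 3 5 2 5 4
3=3: mid=2
5>3: swap(2,5), hi=4 ⇒ 3 3 2 3 5 5 5 4
2<3: swap(0,2), lo=1 mid=3 ⇒ 2 3 3 3 5 5 5 4
3=3: mid=4
5>3: swap(4,4), hi=3 ⇒ 2 3 3 3 5 5 5 4
done. lo=1 hi=3; arr=2 3 3 3 5 5 5 4

2 3 3 3 5 5 5 4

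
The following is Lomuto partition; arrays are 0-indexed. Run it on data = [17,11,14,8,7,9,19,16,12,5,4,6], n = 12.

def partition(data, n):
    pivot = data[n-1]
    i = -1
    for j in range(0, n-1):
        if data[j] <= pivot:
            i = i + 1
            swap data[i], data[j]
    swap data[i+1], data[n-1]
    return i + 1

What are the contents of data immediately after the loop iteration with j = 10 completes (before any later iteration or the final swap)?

pivot=6, i=-1
j=0: 17>6, skip
j=1: 11>6, skip
j=2: 14>6, skip
j=3: 8>6, skip
j=4: 7>6, skip
j=5: 9>6, skip
j=6: 19>6, skip
j=7: 16>6, skip
j=8: 12>6, skip
j=9: 5≤6, i=0, swap(0,9) ⇒ [5,11,14,8,7,9,19,16,12,17,4,6]
j=10: 4≤6, i=1, swap(1,10) ⇒ [5,4,14,8,7,9,19,16,12,17,11,6]
(after j=10) data = [5,4,14,8,7,9,19,16,12,17,11,6]

[5,4,14,8,7,9,19,16,12,17,11,6]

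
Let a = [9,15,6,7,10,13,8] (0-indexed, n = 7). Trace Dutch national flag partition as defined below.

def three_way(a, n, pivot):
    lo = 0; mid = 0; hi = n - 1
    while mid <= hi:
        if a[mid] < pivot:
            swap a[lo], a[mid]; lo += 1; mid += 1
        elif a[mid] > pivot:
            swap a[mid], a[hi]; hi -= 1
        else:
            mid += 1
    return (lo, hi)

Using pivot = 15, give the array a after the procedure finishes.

[9,6,7,10,13,8,15]

lo=0 mid=0 hi=6
9<15: swap(0,0), lo=1 mid=1 ⇒ [9,15,6,7,10,13,8]
15=15: mid=2
6<15: swap(1,2), lo=2 mid=3 ⇒ [9,6,15,7,10,13,8]
7<15: swap(2,3), lo=3 mid=4 ⇒ [9,6,7,15,10,13,8]
10<15: swap(3,4), lo=4 mid=5 ⇒ [9,6,7,10,15,13,8]
13<15: swap(4,5), lo=5 mid=6 ⇒ [9,6,7,10,13,15,8]
8<15: swap(5,6), lo=6 mid=7 ⇒ [9,6,7,10,13,8,15]
done. lo=6 hi=6; a=[9,6,7,10,13,8,15]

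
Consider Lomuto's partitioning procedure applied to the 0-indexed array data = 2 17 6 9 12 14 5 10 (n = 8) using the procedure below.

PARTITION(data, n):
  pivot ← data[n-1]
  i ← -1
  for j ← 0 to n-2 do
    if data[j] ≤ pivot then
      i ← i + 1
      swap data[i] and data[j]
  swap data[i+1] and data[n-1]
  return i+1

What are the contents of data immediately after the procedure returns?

pivot = data[7] = 10; i = -1
j=0: data[0]=2 ≤ 10 → i=0, swap data[0],data[0] (no change) → 2 17 6 9 12 14 5 10
j=1: data[1]=17 > 10 → no swap
j=2: data[2]=6 ≤ 10 → i=1, swap data[1],data[2] → 2 6 17 9 12 14 5 10
j=3: data[3]=9 ≤ 10 → i=2, swap data[2],data[3] → 2 6 9 17 12 14 5 10
j=4: data[4]=12 > 10 → no swap
j=5: data[5]=14 > 10 → no swap
j=6: data[6]=5 ≤ 10 → i=3, swap data[3],data[6] → 2 6 9 5 12 14 17 10
final swap data[4],data[7] → 2 6 9 5 10 14 17 12; return 4

2 6 9 5 10 14 17 12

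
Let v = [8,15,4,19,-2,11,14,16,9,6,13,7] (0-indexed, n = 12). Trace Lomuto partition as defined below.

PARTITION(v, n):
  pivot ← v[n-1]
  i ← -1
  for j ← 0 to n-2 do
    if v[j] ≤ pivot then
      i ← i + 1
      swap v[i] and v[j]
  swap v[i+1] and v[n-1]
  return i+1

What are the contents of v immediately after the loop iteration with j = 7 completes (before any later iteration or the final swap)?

[4,-2,8,19,15,11,14,16,9,6,13,7]

pivot=7, i=-1
j=0: 8>7, skip
j=1: 15>7, skip
j=2: 4≤7, i=0, swap(0,2) ⇒ [4,15,8,19,-2,11,14,16,9,6,13,7]
j=3: 19>7, skip
j=4: -2≤7, i=1, swap(1,4) ⇒ [4,-2,8,19,15,11,14,16,9,6,13,7]
j=5: 11>7, skip
j=6: 14>7, skip
j=7: 16>7, skip
(after j=7) v = [4,-2,8,19,15,11,14,16,9,6,13,7]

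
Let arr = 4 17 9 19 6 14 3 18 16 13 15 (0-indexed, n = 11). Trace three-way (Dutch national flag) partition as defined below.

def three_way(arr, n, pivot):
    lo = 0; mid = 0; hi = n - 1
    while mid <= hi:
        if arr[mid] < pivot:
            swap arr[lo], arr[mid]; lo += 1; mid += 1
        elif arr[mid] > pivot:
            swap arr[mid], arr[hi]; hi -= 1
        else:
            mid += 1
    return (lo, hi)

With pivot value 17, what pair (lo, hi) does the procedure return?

pivot = 17; lo=0, mid=0, hi=10
arr[mid]=4<17: swap arr[0],arr[0]; lo=1,mid=1 → 4 17 9 19 6 14 3 18 16 13 15
arr[mid]=17=17: mid=2
arr[mid]=9<17: swap arr[1],arr[2]; lo=2,mid=3 → 4 9 17 19 6 14 3 18 16 13 15
arr[mid]=19>17: swap arr[3],arr[10]; hi=9 → 4 9 17 15 6 14 3 18 16 13 19
arr[mid]=15<17: swap arr[2],arr[3]; lo=3,mid=4 → 4 9 15 17 6 14 3 18 16 13 19
arr[mid]=6<17: swap arr[3],arr[4]; lo=4,mid=5 → 4 9 15 6 17 14 3 18 16 13 19
arr[mid]=14<17: swap arr[4],arr[5]; lo=5,mid=6 → 4 9 15 6 14 17 3 18 16 13 19
arr[mid]=3<17: swap arr[5],arr[6]; lo=6,mid=7 → 4 9 15 6 14 3 17 18 16 13 19
arr[mid]=18>17: swap arr[7],arr[9]; hi=8 → 4 9 15 6 14 3 17 13 16 18 19
arr[mid]=13<17: swap arr[6],arr[7]; lo=7,mid=8 → 4 9 15 6 14 3 13 17 16 18 19
arr[mid]=16<17: swap arr[7],arr[8]; lo=8,mid=9 → 4 9 15 6 14 3 13 16 17 18 19
end: lo=8, hi=8; arr = 4 9 15 6 14 3 13 16 17 18 19

(8, 8)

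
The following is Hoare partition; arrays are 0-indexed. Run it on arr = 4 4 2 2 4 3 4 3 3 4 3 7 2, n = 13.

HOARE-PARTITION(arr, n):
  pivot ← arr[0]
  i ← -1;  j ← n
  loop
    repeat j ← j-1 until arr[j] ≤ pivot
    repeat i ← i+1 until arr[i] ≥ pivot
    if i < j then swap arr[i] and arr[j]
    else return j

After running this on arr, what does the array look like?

2 3 2 2 4 3 3 3 4 4 4 7 4

pivot = arr[0] = 4; i = -1, j = 13
j→12 (arr[12]=2≤4), i→0 (arr[0]=4≥4); i<j, swap → 2 4 2 2 4 3 4 3 3 4 3 7 4
j→10 (arr[10]=3≤4), i→1 (arr[1]=4≥4); i<j, swap → 2 3 2 2 4 3 4 3 3 4 4 7 4
j→9 (arr[9]=4≤4), i→4 (arr[4]=4≥4); i<j, swap → 2 3 2 2 4 3 4 3 3 4 4 7 4
j→8 (arr[8]=3≤4), i→6 (arr[6]=4≥4); i<j, swap → 2 3 2 2 4 3 3 3 4 4 4 7 4
j→7, i→8; i≥j, return j=7. arr = 2 3 2 2 4 3 3 3 4 4 4 7 4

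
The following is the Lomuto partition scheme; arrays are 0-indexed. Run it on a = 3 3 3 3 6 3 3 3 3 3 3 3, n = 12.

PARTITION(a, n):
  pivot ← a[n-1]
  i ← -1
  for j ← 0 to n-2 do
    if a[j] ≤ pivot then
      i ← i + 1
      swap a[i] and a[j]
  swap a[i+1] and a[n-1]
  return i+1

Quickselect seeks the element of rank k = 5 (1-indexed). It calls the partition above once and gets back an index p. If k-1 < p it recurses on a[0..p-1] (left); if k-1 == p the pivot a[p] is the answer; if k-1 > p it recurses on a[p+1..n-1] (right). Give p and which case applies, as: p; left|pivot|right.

10; left

pivot = a[11] = 3; i = -1
j=0: a[0]=3 ≤ 3 → i=0, swap a[0],a[0] (no change) → 3 3 3 3 6 3 3 3 3 3 3 3
j=1: a[1]=3 ≤ 3 → i=1, swap a[1],a[1] (no change) → 3 3 3 3 6 3 3 3 3 3 3 3
j=2: a[2]=3 ≤ 3 → i=2, swap a[2],a[2] (no change) → 3 3 3 3 6 3 3 3 3 3 3 3
j=3: a[3]=3 ≤ 3 → i=3, swap a[3],a[3] (no change) → 3 3 3 3 6 3 3 3 3 3 3 3
j=4: a[4]=6 > 3 → no swap
j=5: a[5]=3 ≤ 3 → i=4, swap a[4],a[5] → 3 3 3 3 3 6 3 3 3 3 3 3
j=6: a[6]=3 ≤ 3 → i=5, swap a[5],a[6] → 3 3 3 3 3 3 6 3 3 3 3 3
j=7: a[7]=3 ≤ 3 → i=6, swap a[6],a[7] → 3 3 3 3 3 3 3 6 3 3 3 3
j=8: a[8]=3 ≤ 3 → i=7, swap a[7],a[8] → 3 3 3 3 3 3 3 3 6 3 3 3
j=9: a[9]=3 ≤ 3 → i=8, swap a[8],a[9] → 3 3 3 3 3 3 3 3 3 6 3 3
j=10: a[10]=3 ≤ 3 → i=9, swap a[9],a[10] → 3 3 3 3 3 3 3 3 3 3 6 3
final swap a[10],a[11] → 3 3 3 3 3 3 3 3 3 3 3 6; return 10
p = 10; k-1 = 4 < 10 ⇒ left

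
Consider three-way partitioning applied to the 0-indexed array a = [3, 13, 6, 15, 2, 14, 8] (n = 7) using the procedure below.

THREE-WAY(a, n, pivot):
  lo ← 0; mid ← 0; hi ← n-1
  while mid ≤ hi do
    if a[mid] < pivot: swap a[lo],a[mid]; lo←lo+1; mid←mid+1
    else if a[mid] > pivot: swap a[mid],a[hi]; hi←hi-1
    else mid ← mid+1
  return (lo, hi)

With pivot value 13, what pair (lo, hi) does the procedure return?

(4, 4)

pivot = 13; lo=0, mid=0, hi=6
a[mid]=3<13: swap a[0],a[0]; lo=1,mid=1 → [3, 13, 6, 15, 2, 14, 8]
a[mid]=13=13: mid=2
a[mid]=6<13: swap a[1],a[2]; lo=2,mid=3 → [3, 6, 13, 15, 2, 14, 8]
a[mid]=15>13: swap a[3],a[6]; hi=5 → [3, 6, 13, 8, 2, 14, 15]
a[mid]=8<13: swap a[2],a[3]; lo=3,mid=4 → [3, 6, 8, 13, 2, 14, 15]
a[mid]=2<13: swap a[3],a[4]; lo=4,mid=5 → [3, 6, 8, 2, 13, 14, 15]
a[mid]=14>13: swap a[5],a[5]; hi=4 → [3, 6, 8, 2, 13, 14, 15]
end: lo=4, hi=4; a = [3, 6, 8, 2, 13, 14, 15]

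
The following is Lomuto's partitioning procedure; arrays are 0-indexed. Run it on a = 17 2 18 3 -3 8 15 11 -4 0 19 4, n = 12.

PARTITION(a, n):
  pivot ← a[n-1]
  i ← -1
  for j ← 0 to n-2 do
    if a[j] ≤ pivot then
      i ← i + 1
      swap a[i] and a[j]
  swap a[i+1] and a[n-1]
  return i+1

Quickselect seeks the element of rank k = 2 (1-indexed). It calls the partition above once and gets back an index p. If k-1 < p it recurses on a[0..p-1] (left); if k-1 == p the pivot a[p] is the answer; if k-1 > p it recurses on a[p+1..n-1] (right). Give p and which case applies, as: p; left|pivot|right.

pivot = a[11] = 4; i = -1
j=0: a[0]=17 > 4 → no swap
j=1: a[1]=2 ≤ 4 → i=0, swap a[0],a[1] → 2 17 18 3 -3 8 15 11 -4 0 19 4
j=2: a[2]=18 > 4 → no swap
j=3: a[3]=3 ≤ 4 → i=1, swap a[1],a[3] → 2 3 18 17 -3 8 15 11 -4 0 19 4
j=4: a[4]=-3 ≤ 4 → i=2, swap a[2],a[4] → 2 3 -3 17 18 8 15 11 -4 0 19 4
j=5: a[5]=8 > 4 → no swap
j=6: a[6]=15 > 4 → no swap
j=7: a[7]=11 > 4 → no swap
j=8: a[8]=-4 ≤ 4 → i=3, swap a[3],a[8] → 2 3 -3 -4 18 8 15 11 17 0 19 4
j=9: a[9]=0 ≤ 4 → i=4, swap a[4],a[9] → 2 3 -3 -4 0 8 15 11 17 18 19 4
j=10: a[10]=19 > 4 → no swap
final swap a[5],a[11] → 2 3 -3 -4 0 4 15 11 17 18 19 8; return 5
p = 5; k-1 = 1 < 5 ⇒ left

5; left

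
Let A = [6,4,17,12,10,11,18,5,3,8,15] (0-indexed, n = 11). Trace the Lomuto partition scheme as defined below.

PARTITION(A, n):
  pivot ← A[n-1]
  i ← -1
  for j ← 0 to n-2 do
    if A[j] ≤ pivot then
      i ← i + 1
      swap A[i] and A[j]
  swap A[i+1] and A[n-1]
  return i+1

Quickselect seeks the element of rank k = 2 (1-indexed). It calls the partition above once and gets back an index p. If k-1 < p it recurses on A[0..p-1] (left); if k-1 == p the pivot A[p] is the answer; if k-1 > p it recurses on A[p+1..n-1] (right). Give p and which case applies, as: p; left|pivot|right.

8; left

pivot = A[10] = 15; i = -1
j=0: A[0]=6 ≤ 15 → i=0, swap A[0],A[0] (no change) → [6,4,17,12,10,11,18,5,3,8,15]
j=1: A[1]=4 ≤ 15 → i=1, swap A[1],A[1] (no change) → [6,4,17,12,10,11,18,5,3,8,15]
j=2: A[2]=17 > 15 → no swap
j=3: A[3]=12 ≤ 15 → i=2, swap A[2],A[3] → [6,4,12,17,10,11,18,5,3,8,15]
j=4: A[4]=10 ≤ 15 → i=3, swap A[3],A[4] → [6,4,12,10,17,11,18,5,3,8,15]
j=5: A[5]=11 ≤ 15 → i=4, swap A[4],A[5] → [6,4,12,10,11,17,18,5,3,8,15]
j=6: A[6]=18 > 15 → no swap
j=7: A[7]=5 ≤ 15 → i=5, swap A[5],A[7] → [6,4,12,10,11,5,18,17,3,8,15]
j=8: A[8]=3 ≤ 15 → i=6, swap A[6],A[8] → [6,4,12,10,11,5,3,17,18,8,15]
j=9: A[9]=8 ≤ 15 → i=7, swap A[7],A[9] → [6,4,12,10,11,5,3,8,18,17,15]
final swap A[8],A[10] → [6,4,12,10,11,5,3,8,15,17,18]; return 8
p = 8; k-1 = 1 < 8 ⇒ left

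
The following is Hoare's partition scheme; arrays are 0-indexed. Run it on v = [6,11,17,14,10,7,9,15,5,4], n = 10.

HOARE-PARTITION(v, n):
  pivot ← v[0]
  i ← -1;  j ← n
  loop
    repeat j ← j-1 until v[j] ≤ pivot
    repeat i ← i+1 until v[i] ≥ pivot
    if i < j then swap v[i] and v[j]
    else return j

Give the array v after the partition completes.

[4,5,17,14,10,7,9,15,11,6]

pivot=6
j stops at 9 (4), i stops at 0 (6); swap ⇒ [4,11,17,14,10,7,9,15,5,6]
j stops at 8 (5), i stops at 1 (11); swap ⇒ [4,5,17,14,10,7,9,15,11,6]
j stops at 1, i stops at 2; i≥j ⇒ return 1. v=[4,5,17,14,10,7,9,15,11,6]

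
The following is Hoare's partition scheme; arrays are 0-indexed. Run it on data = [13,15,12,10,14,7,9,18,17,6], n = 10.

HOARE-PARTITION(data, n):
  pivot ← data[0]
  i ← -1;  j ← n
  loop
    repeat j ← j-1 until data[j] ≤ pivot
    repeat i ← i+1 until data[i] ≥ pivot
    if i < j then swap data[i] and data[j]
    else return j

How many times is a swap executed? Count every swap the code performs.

3

pivot = data[0] = 13; i = -1, j = 10
j→9 (data[9]=6≤13), i→0 (data[0]=13≥13); i<j, swap → [6,15,12,10,14,7,9,18,17,13]
j→6 (data[6]=9≤13), i→1 (data[1]=15≥13); i<j, swap → [6,9,12,10,14,7,15,18,17,13]
j→5 (data[5]=7≤13), i→4 (data[4]=14≥13); i<j, swap → [6,9,12,10,7,14,15,18,17,13]
j→4, i→5; i≥j, return j=4. data = [6,9,12,10,7,14,15,18,17,13]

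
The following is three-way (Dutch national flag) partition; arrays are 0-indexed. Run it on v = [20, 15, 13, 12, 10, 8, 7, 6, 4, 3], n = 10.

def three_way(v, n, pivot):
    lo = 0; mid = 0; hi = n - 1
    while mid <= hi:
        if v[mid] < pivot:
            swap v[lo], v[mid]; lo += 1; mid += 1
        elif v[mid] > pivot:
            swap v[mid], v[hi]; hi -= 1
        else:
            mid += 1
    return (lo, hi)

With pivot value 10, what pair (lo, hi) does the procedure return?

(5, 5)

pivot = 10; lo=0, mid=0, hi=9
v[mid]=20>10: swap v[0],v[9]; hi=8 → [3, 15, 13, 12, 10, 8, 7, 6, 4, 20]
v[mid]=3<10: swap v[0],v[0]; lo=1,mid=1 → [3, 15, 13, 12, 10, 8, 7, 6, 4, 20]
v[mid]=15>10: swap v[1],v[8]; hi=7 → [3, 4, 13, 12, 10, 8, 7, 6, 15, 20]
v[mid]=4<10: swap v[1],v[1]; lo=2,mid=2 → [3, 4, 13, 12, 10, 8, 7, 6, 15, 20]
v[mid]=13>10: swap v[2],v[7]; hi=6 → [3, 4, 6, 12, 10, 8, 7, 13, 15, 20]
v[mid]=6<10: swap v[2],v[2]; lo=3,mid=3 → [3, 4, 6, 12, 10, 8, 7, 13, 15, 20]
v[mid]=12>10: swap v[3],v[6]; hi=5 → [3, 4, 6, 7, 10, 8, 12, 13, 15, 20]
v[mid]=7<10: swap v[3],v[3]; lo=4,mid=4 → [3, 4, 6, 7, 10, 8, 12, 13, 15, 20]
v[mid]=10=10: mid=5
v[mid]=8<10: swap v[4],v[5]; lo=5,mid=6 → [3, 4, 6, 7, 8, 10, 12, 13, 15, 20]
end: lo=5, hi=5; v = [3, 4, 6, 7, 8, 10, 12, 13, 15, 20]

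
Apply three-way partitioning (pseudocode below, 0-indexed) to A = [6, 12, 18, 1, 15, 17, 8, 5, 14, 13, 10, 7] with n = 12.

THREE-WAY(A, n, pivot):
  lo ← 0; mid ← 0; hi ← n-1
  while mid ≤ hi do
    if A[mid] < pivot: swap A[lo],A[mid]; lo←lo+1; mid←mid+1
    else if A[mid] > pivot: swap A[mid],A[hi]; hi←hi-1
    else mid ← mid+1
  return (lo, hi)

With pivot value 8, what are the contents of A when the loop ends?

lo=0 mid=0 hi=11
6<8: swap(0,0), lo=1 mid=1 ⇒ [6, 12, 18, 1, 15, 17, 8, 5, 14, 13, 10, 7]
12>8: swap(1,11), hi=10 ⇒ [6, 7, 18, 1, 15, 17, 8, 5, 14, 13, 10, 12]
7<8: swap(1,1), lo=2 mid=2 ⇒ [6, 7, 18, 1, 15, 17, 8, 5, 14, 13, 10, 12]
18>8: swap(2,10), hi=9 ⇒ [6, 7, 10, 1, 15, 17, 8, 5, 14, 13, 18, 12]
10>8: swap(2,9), hi=8 ⇒ [6, 7, 13, 1, 15, 17, 8, 5, 14, 10, 18, 12]
13>8: swap(2,8), hi=7 ⇒ [6, 7, 14, 1, 15, 17, 8, 5, 13, 10, 18, 12]
14>8: swap(2,7), hi=6 ⇒ [6, 7, 5, 1, 15, 17, 8, 14, 13, 10, 18, 12]
5<8: swap(2,2), lo=3 mid=3 ⇒ [6, 7, 5, 1, 15, 17, 8, 14, 13, 10, 18, 12]
1<8: swap(3,3), lo=4 mid=4 ⇒ [6, 7, 5, 1, 15, 17, 8, 14, 13, 10, 18, 12]
15>8: swap(4,6), hi=5 ⇒ [6, 7, 5, 1, 8, 17, 15, 14, 13, 10, 18, 12]
8=8: mid=5
17>8: swap(5,5), hi=4 ⇒ [6, 7, 5, 1, 8, 17, 15, 14, 13, 10, 18, 12]
done. lo=4 hi=4; A=[6, 7, 5, 1, 8, 17, 15, 14, 13, 10, 18, 12]

[6, 7, 5, 1, 8, 17, 15, 14, 13, 10, 18, 12]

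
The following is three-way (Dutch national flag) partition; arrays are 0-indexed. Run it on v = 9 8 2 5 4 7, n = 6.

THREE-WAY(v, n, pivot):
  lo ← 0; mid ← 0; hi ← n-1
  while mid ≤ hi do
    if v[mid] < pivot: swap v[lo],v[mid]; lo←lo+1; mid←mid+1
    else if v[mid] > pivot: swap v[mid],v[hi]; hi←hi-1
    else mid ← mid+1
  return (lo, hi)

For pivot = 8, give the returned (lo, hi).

lo=0 mid=0 hi=5
9>8: swap(0,5), hi=4 ⇒ 7 8 2 5 4 9
7<8: swap(0,0), lo=1 mid=1 ⇒ 7 8 2 5 4 9
8=8: mid=2
2<8: swap(1,2), lo=2 mid=3 ⇒ 7 2 8 5 4 9
5<8: swap(2,3), lo=3 mid=4 ⇒ 7 2 5 8 4 9
4<8: swap(3,4), lo=4 mid=5 ⇒ 7 2 5 4 8 9
done. lo=4 hi=4; v=7 2 5 4 8 9

(4, 4)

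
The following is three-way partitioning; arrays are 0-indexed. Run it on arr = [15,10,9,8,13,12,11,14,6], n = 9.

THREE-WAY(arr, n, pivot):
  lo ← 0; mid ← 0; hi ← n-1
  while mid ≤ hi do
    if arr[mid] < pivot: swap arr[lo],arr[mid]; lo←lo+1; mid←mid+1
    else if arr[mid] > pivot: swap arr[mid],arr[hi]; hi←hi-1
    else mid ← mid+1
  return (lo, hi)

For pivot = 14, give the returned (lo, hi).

(7, 7)

pivot = 14; lo=0, mid=0, hi=8
arr[mid]=15>14: swap arr[0],arr[8]; hi=7 → [6,10,9,8,13,12,11,14,15]
arr[mid]=6<14: swap arr[0],arr[0]; lo=1,mid=1 → [6,10,9,8,13,12,11,14,15]
arr[mid]=10<14: swap arr[1],arr[1]; lo=2,mid=2 → [6,10,9,8,13,12,11,14,15]
arr[mid]=9<14: swap arr[2],arr[2]; lo=3,mid=3 → [6,10,9,8,13,12,11,14,15]
arr[mid]=8<14: swap arr[3],arr[3]; lo=4,mid=4 → [6,10,9,8,13,12,11,14,15]
arr[mid]=13<14: swap arr[4],arr[4]; lo=5,mid=5 → [6,10,9,8,13,12,11,14,15]
arr[mid]=12<14: swap arr[5],arr[5]; lo=6,mid=6 → [6,10,9,8,13,12,11,14,15]
arr[mid]=11<14: swap arr[6],arr[6]; lo=7,mid=7 → [6,10,9,8,13,12,11,14,15]
arr[mid]=14=14: mid=8
end: lo=7, hi=7; arr = [6,10,9,8,13,12,11,14,15]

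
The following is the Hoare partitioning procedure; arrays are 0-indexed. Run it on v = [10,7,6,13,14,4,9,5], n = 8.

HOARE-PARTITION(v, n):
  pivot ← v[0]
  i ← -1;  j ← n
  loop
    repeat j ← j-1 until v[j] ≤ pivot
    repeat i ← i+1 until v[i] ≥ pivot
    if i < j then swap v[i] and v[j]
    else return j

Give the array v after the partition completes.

[5,7,6,9,4,14,13,10]

pivot = v[0] = 10; i = -1, j = 8
j→7 (v[7]=5≤10), i→0 (v[0]=10≥10); i<j, swap → [5,7,6,13,14,4,9,10]
j→6 (v[6]=9≤10), i→3 (v[3]=13≥10); i<j, swap → [5,7,6,9,14,4,13,10]
j→5 (v[5]=4≤10), i→4 (v[4]=14≥10); i<j, swap → [5,7,6,9,4,14,13,10]
j→4, i→5; i≥j, return j=4. v = [5,7,6,9,4,14,13,10]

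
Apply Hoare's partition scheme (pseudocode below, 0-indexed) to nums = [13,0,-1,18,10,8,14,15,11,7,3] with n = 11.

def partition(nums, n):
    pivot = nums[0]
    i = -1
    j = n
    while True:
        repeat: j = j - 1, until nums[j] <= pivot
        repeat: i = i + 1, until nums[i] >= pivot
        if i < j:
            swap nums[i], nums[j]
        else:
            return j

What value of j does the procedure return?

6

pivot = nums[0] = 13; i = -1, j = 11
j→10 (nums[10]=3≤13), i→0 (nums[0]=13≥13); i<j, swap → [3,0,-1,18,10,8,14,15,11,7,13]
j→9 (nums[9]=7≤13), i→3 (nums[3]=18≥13); i<j, swap → [3,0,-1,7,10,8,14,15,11,18,13]
j→8 (nums[8]=11≤13), i→6 (nums[6]=14≥13); i<j, swap → [3,0,-1,7,10,8,11,15,14,18,13]
j→6, i→7; i≥j, return j=6. nums = [3,0,-1,7,10,8,11,15,14,18,13]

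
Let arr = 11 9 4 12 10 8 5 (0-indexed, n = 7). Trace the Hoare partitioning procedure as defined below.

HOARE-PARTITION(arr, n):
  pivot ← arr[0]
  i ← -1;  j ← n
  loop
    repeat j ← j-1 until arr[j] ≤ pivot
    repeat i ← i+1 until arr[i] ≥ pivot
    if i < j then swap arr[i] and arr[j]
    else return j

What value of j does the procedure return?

pivot = arr[0] = 11; i = -1, j = 7
j→6 (arr[6]=5≤11), i→0 (arr[0]=11≥11); i<j, swap → 5 9 4 12 10 8 11
j→5 (arr[5]=8≤11), i→3 (arr[3]=12≥11); i<j, swap → 5 9 4 8 10 12 11
j→4, i→5; i≥j, return j=4. arr = 5 9 4 8 10 12 11

4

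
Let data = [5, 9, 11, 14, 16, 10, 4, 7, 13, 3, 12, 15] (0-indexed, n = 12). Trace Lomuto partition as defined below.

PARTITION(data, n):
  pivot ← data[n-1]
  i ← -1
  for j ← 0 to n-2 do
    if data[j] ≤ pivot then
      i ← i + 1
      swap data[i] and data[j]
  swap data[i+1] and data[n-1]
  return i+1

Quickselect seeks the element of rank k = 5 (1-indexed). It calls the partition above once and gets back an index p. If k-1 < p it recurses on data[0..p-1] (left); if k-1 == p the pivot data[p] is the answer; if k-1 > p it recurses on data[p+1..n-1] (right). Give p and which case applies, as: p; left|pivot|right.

10; left

pivot=15, i=-1
j=0: 5≤15, i=0, swap(0,0) ⇒ [5, 9, 11, 14, 16, 10, 4, 7, 13, 3, 12, 15]
j=1: 9≤15, i=1, swap(1,1) ⇒ [5, 9, 11, 14, 16, 10, 4, 7, 13, 3, 12, 15]
j=2: 11≤15, i=2, swap(2,2) ⇒ [5, 9, 11, 14, 16, 10, 4, 7, 13, 3, 12, 15]
j=3: 14≤15, i=3, swap(3,3) ⇒ [5, 9, 11, 14, 16, 10, 4, 7, 13, 3, 12, 15]
j=4: 16>15, skip
j=5: 10≤15, i=4, swap(4,5) ⇒ [5, 9, 11, 14, 10, 16, 4, 7, 13, 3, 12, 15]
j=6: 4≤15, i=5, swap(5,6) ⇒ [5, 9, 11, 14, 10, 4, 16, 7, 13, 3, 12, 15]
j=7: 7≤15, i=6, swap(6,7) ⇒ [5, 9, 11, 14, 10, 4, 7, 16, 13, 3, 12, 15]
j=8: 13≤15, i=7, swap(7,8) ⇒ [5, 9, 11, 14, 10, 4, 7, 13, 16, 3, 12, 15]
j=9: 3≤15, i=8, swap(8,9) ⇒ [5, 9, 11, 14, 10, 4, 7, 13, 3, 16, 12, 15]
j=10: 12≤15, i=9, swap(9,10) ⇒ [5, 9, 11, 14, 10, 4, 7, 13, 3, 12, 16, 15]
swap(10,11) ⇒ [5, 9, 11, 14, 10, 4, 7, 13, 3, 12, 15, 16]; return 10
p = 10; k-1 = 4 < 10 ⇒ left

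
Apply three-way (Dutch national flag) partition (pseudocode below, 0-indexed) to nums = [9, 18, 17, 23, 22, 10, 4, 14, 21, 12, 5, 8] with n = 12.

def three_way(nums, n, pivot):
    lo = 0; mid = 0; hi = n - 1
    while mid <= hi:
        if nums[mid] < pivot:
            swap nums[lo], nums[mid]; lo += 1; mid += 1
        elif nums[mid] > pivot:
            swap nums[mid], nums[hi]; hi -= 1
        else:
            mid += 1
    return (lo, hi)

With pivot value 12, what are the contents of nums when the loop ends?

lo=0 mid=0 hi=11
9<12: swap(0,0), lo=1 mid=1 ⇒ [9, 18, 17, 23, 22, 10, 4, 14, 21, 12, 5, 8]
18>12: swap(1,11), hi=10 ⇒ [9, 8, 17, 23, 22, 10, 4, 14, 21, 12, 5, 18]
8<12: swap(1,1), lo=2 mid=2 ⇒ [9, 8, 17, 23, 22, 10, 4, 14, 21, 12, 5, 18]
17>12: swap(2,10), hi=9 ⇒ [9, 8, 5, 23, 22, 10, 4, 14, 21, 12, 17, 18]
5<12: swap(2,2), lo=3 mid=3 ⇒ [9, 8, 5, 23, 22, 10, 4, 14, 21, 12, 17, 18]
23>12: swap(3,9), hi=8 ⇒ [9, 8, 5, 12, 22, 10, 4, 14, 21, 23, 17, 18]
12=12: mid=4
22>12: swap(4,8), hi=7 ⇒ [9, 8, 5, 12, 21, 10, 4, 14, 22, 23, 17, 18]
21>12: swap(4,7), hi=6 ⇒ [9, 8, 5, 12, 14, 10, 4, 21, 22, 23, 17, 18]
14>12: swap(4,6), hi=5 ⇒ [9, 8, 5, 12, 4, 10, 14, 21, 22, 23, 17, 18]
4<12: swap(3,4), lo=4 mid=5 ⇒ [9, 8, 5, 4, 12, 10, 14, 21, 22, 23, 17, 18]
10<12: swap(4,5), lo=5 mid=6 ⇒ [9, 8, 5, 4, 10, 12, 14, 21, 22, 23, 17, 18]
done. lo=5 hi=5; nums=[9, 8, 5, 4, 10, 12, 14, 21, 22, 23, 17, 18]

[9, 8, 5, 4, 10, 12, 14, 21, 22, 23, 17, 18]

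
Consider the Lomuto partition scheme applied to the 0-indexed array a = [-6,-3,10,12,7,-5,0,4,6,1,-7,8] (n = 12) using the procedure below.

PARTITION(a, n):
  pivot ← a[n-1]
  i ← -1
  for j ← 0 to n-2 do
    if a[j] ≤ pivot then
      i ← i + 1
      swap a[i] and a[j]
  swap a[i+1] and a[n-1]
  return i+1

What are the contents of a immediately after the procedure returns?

pivot=8, i=-1
j=0: -6≤8, i=0, swap(0,0) ⇒ [-6,-3,10,12,7,-5,0,4,6,1,-7,8]
j=1: -3≤8, i=1, swap(1,1) ⇒ [-6,-3,10,12,7,-5,0,4,6,1,-7,8]
j=2: 10>8, skip
j=3: 12>8, skip
j=4: 7≤8, i=2, swap(2,4) ⇒ [-6,-3,7,12,10,-5,0,4,6,1,-7,8]
j=5: -5≤8, i=3, swap(3,5) ⇒ [-6,-3,7,-5,10,12,0,4,6,1,-7,8]
j=6: 0≤8, i=4, swap(4,6) ⇒ [-6,-3,7,-5,0,12,10,4,6,1,-7,8]
j=7: 4≤8, i=5, swap(5,7) ⇒ [-6,-3,7,-5,0,4,10,12,6,1,-7,8]
j=8: 6≤8, i=6, swap(6,8) ⇒ [-6,-3,7,-5,0,4,6,12,10,1,-7,8]
j=9: 1≤8, i=7, swap(7,9) ⇒ [-6,-3,7,-5,0,4,6,1,10,12,-7,8]
j=10: -7≤8, i=8, swap(8,10) ⇒ [-6,-3,7,-5,0,4,6,1,-7,12,10,8]
swap(9,11) ⇒ [-6,-3,7,-5,0,4,6,1,-7,8,10,12]; return 9

[-6,-3,7,-5,0,4,6,1,-7,8,10,12]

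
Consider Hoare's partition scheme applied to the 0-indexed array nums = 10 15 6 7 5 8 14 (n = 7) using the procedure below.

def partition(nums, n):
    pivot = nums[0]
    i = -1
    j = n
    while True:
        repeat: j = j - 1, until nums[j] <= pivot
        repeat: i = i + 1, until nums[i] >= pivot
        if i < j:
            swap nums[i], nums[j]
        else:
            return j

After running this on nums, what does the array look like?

pivot=10
j stops at 5 (8), i stops at 0 (10); swap ⇒ 8 15 6 7 5 10 14
j stops at 4 (5), i stops at 1 (15); swap ⇒ 8 5 6 7 15 10 14
j stops at 3, i stops at 4; i≥j ⇒ return 3. nums=8 5 6 7 15 10 14

8 5 6 7 15 10 14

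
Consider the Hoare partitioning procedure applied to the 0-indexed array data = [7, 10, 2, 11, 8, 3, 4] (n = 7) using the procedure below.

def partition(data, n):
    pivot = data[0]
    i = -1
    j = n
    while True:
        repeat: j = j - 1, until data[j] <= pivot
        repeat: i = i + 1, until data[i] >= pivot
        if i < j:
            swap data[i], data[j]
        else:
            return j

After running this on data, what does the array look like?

[4, 3, 2, 11, 8, 10, 7]

pivot = data[0] = 7; i = -1, j = 7
j→6 (data[6]=4≤7), i→0 (data[0]=7≥7); i<j, swap → [4, 10, 2, 11, 8, 3, 7]
j→5 (data[5]=3≤7), i→1 (data[1]=10≥7); i<j, swap → [4, 3, 2, 11, 8, 10, 7]
j→2, i→3; i≥j, return j=2. data = [4, 3, 2, 11, 8, 10, 7]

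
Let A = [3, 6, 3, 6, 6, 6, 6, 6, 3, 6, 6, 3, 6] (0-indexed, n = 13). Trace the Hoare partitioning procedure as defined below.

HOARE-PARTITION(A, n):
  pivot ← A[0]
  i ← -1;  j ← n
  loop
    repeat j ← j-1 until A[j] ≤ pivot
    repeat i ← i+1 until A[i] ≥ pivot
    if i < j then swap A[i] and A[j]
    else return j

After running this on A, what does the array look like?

pivot=3
j stops at 11 (3), i stops at 0 (3); swap ⇒ [3, 6, 3, 6, 6, 6, 6, 6, 3, 6, 6, 3, 6]
j stops at 8 (3), i stops at 1 (6); swap ⇒ [3, 3, 3, 6, 6, 6, 6, 6, 6, 6, 6, 3, 6]
j stops at 2, i stops at 2; i≥j ⇒ return 2. A=[3, 3, 3, 6, 6, 6, 6, 6, 6, 6, 6, 3, 6]

[3, 3, 3, 6, 6, 6, 6, 6, 6, 6, 6, 3, 6]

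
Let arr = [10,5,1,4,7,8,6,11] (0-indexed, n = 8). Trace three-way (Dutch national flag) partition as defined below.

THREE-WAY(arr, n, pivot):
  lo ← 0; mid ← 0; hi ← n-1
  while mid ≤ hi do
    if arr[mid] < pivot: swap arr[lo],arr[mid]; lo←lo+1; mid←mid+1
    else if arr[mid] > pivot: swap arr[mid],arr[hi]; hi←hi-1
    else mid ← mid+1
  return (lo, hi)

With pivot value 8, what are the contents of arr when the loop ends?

[6,5,1,4,7,8,11,10]

pivot = 8; lo=0, mid=0, hi=7
arr[mid]=10>8: swap arr[0],arr[7]; hi=6 → [11,5,1,4,7,8,6,10]
arr[mid]=11>8: swap arr[0],arr[6]; hi=5 → [6,5,1,4,7,8,11,10]
arr[mid]=6<8: swap arr[0],arr[0]; lo=1,mid=1 → [6,5,1,4,7,8,11,10]
arr[mid]=5<8: swap arr[1],arr[1]; lo=2,mid=2 → [6,5,1,4,7,8,11,10]
arr[mid]=1<8: swap arr[2],arr[2]; lo=3,mid=3 → [6,5,1,4,7,8,11,10]
arr[mid]=4<8: swap arr[3],arr[3]; lo=4,mid=4 → [6,5,1,4,7,8,11,10]
arr[mid]=7<8: swap arr[4],arr[4]; lo=5,mid=5 → [6,5,1,4,7,8,11,10]
arr[mid]=8=8: mid=6
end: lo=5, hi=5; arr = [6,5,1,4,7,8,11,10]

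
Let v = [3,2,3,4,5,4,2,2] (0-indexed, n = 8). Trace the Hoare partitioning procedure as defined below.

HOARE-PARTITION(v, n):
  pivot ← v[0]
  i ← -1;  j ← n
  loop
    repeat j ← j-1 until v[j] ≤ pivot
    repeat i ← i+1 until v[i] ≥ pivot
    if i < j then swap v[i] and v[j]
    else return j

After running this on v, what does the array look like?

[2,2,2,4,5,4,3,3]

pivot=3
j stops at 7 (2), i stops at 0 (3); swap ⇒ [2,2,3,4,5,4,2,3]
j stops at 6 (2), i stops at 2 (3); swap ⇒ [2,2,2,4,5,4,3,3]
j stops at 2, i stops at 3; i≥j ⇒ return 2. v=[2,2,2,4,5,4,3,3]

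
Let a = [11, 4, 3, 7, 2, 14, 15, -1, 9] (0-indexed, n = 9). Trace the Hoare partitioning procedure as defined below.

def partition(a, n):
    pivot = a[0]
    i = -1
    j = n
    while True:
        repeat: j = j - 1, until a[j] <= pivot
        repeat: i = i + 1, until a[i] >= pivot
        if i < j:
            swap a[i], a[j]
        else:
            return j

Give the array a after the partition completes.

pivot=11
j stops at 8 (9), i stops at 0 (11); swap ⇒ [9, 4, 3, 7, 2, 14, 15, -1, 11]
j stops at 7 (-1), i stops at 5 (14); swap ⇒ [9, 4, 3, 7, 2, -1, 15, 14, 11]
j stops at 5, i stops at 6; i≥j ⇒ return 5. a=[9, 4, 3, 7, 2, -1, 15, 14, 11]

[9, 4, 3, 7, 2, -1, 15, 14, 11]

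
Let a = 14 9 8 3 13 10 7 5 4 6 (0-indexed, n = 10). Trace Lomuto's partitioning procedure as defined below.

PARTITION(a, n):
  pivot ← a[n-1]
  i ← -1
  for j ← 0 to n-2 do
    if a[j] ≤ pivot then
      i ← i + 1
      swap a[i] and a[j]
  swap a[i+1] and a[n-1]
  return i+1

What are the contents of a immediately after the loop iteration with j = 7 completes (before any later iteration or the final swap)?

3 5 8 14 13 10 7 9 4 6

pivot=6, i=-1
j=0: 14>6, skip
j=1: 9>6, skip
j=2: 8>6, skip
j=3: 3≤6, i=0, swap(0,3) ⇒ 3 9 8 14 13 10 7 5 4 6
j=4: 13>6, skip
j=5: 10>6, skip
j=6: 7>6, skip
j=7: 5≤6, i=1, swap(1,7) ⇒ 3 5 8 14 13 10 7 9 4 6
(after j=7) a = 3 5 8 14 13 10 7 9 4 6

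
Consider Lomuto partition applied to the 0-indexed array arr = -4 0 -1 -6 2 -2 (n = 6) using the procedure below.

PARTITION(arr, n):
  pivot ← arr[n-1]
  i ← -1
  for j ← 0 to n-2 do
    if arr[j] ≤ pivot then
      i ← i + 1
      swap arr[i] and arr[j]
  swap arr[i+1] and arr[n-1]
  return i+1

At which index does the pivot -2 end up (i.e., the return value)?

pivot = arr[5] = -2; i = -1
j=0: arr[0]=-4 ≤ -2 → i=0, swap arr[0],arr[0] (no change) → -4 0 -1 -6 2 -2
j=1: arr[1]=0 > -2 → no swap
j=2: arr[2]=-1 > -2 → no swap
j=3: arr[3]=-6 ≤ -2 → i=1, swap arr[1],arr[3] → -4 -6 -1 0 2 -2
j=4: arr[4]=2 > -2 → no swap
final swap arr[2],arr[5] → -4 -6 -2 0 2 -1; return 2

2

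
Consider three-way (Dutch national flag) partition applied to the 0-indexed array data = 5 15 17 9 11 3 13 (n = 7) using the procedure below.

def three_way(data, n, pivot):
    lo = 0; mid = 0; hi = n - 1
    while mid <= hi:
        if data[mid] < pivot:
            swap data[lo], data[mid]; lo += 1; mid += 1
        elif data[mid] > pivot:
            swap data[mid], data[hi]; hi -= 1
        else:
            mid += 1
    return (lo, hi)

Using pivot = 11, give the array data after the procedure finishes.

5 3 9 11 17 13 15

pivot = 11; lo=0, mid=0, hi=6
data[mid]=5<11: swap data[0],data[0]; lo=1,mid=1 → 5 15 17 9 11 3 13
data[mid]=15>11: swap data[1],data[6]; hi=5 → 5 13 17 9 11 3 15
data[mid]=13>11: swap data[1],data[5]; hi=4 → 5 3 17 9 11 13 15
data[mid]=3<11: swap data[1],data[1]; lo=2,mid=2 → 5 3 17 9 11 13 15
data[mid]=17>11: swap data[2],data[4]; hi=3 → 5 3 11 9 17 13 15
data[mid]=11=11: mid=3
data[mid]=9<11: swap data[2],data[3]; lo=3,mid=4 → 5 3 9 11 17 13 15
end: lo=3, hi=3; data = 5 3 9 11 17 13 15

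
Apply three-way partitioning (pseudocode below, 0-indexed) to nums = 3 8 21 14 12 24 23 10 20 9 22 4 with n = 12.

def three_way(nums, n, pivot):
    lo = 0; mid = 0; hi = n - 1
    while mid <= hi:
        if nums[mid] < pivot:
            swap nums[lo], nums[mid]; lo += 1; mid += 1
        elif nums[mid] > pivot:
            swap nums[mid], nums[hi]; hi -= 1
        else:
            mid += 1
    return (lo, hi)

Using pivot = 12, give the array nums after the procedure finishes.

lo=0 mid=0 hi=11
3<12: swap(0,0), lo=1 mid=1 ⇒ 3 8 21 14 12 24 23 10 20 9 22 4
8<12: swap(1,1), lo=2 mid=2 ⇒ 3 8 21 14 12 24 23 10 20 9 22 4
21>12: swap(2,11), hi=10 ⇒ 3 8 4 14 12 24 23 10 20 9 22 21
4<12: swap(2,2), lo=3 mid=3 ⇒ 3 8 4 14 12 24 23 10 20 9 22 21
14>12: swap(3,10), hi=9 ⇒ 3 8 4 22 12 24 23 10 20 9 14 21
22>12: swap(3,9), hi=8 ⇒ 3 8 4 9 12 24 23 10 20 22 14 21
9<12: swap(3,3), lo=4 mid=4 ⇒ 3 8 4 9 12 24 23 10 20 22 14 21
12=12: mid=5
24>12: swap(5,8), hi=7 ⇒ 3 8 4 9 12 20 23 10 24 22 14 21
20>12: swap(5,7), hi=6 ⇒ 3 8 4 9 12 10 23 20 24 22 14 21
10<12: swap(4,5), lo=5 mid=6 ⇒ 3 8 4 9 10 12 23 20 24 22 14 21
23>12: swap(6,6), hi=5 ⇒ 3 8 4 9 10 12 23 20 24 22 14 21
done. lo=5 hi=5; nums=3 8 4 9 10 12 23 20 24 22 14 21

3 8 4 9 10 12 23 20 24 22 14 21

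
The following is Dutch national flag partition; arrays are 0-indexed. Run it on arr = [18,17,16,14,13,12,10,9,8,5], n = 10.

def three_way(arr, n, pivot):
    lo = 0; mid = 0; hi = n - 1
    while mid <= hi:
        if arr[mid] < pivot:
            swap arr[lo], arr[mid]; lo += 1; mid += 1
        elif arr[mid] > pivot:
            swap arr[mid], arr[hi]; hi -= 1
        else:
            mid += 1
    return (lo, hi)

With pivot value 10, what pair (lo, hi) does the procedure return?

pivot = 10; lo=0, mid=0, hi=9
arr[mid]=18>10: swap arr[0],arr[9]; hi=8 → [5,17,16,14,13,12,10,9,8,18]
arr[mid]=5<10: swap arr[0],arr[0]; lo=1,mid=1 → [5,17,16,14,13,12,10,9,8,18]
arr[mid]=17>10: swap arr[1],arr[8]; hi=7 → [5,8,16,14,13,12,10,9,17,18]
arr[mid]=8<10: swap arr[1],arr[1]; lo=2,mid=2 → [5,8,16,14,13,12,10,9,17,18]
arr[mid]=16>10: swap arr[2],arr[7]; hi=6 → [5,8,9,14,13,12,10,16,17,18]
arr[mid]=9<10: swap arr[2],arr[2]; lo=3,mid=3 → [5,8,9,14,13,12,10,16,17,18]
arr[mid]=14>10: swap arr[3],arr[6]; hi=5 → [5,8,9,10,13,12,14,16,17,18]
arr[mid]=10=10: mid=4
arr[mid]=13>10: swap arr[4],arr[5]; hi=4 → [5,8,9,10,12,13,14,16,17,18]
arr[mid]=12>10: swap arr[4],arr[4]; hi=3 → [5,8,9,10,12,13,14,16,17,18]
end: lo=3, hi=3; arr = [5,8,9,10,12,13,14,16,17,18]

(3, 3)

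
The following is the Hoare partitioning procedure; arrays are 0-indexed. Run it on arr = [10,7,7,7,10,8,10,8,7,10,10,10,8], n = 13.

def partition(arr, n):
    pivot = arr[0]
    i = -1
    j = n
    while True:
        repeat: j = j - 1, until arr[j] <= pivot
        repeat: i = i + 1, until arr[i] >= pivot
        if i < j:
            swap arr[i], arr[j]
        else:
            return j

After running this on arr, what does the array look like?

pivot=10
j stops at 12 (8), i stops at 0 (10); swap ⇒ [8,7,7,7,10,8,10,8,7,10,10,10,10]
j stops at 11 (10), i stops at 4 (10); swap ⇒ [8,7,7,7,10,8,10,8,7,10,10,10,10]
j stops at 10 (10), i stops at 6 (10); swap ⇒ [8,7,7,7,10,8,10,8,7,10,10,10,10]
j stops at 9, i stops at 9; i≥j ⇒ return 9. arr=[8,7,7,7,10,8,10,8,7,10,10,10,10]

[8,7,7,7,10,8,10,8,7,10,10,10,10]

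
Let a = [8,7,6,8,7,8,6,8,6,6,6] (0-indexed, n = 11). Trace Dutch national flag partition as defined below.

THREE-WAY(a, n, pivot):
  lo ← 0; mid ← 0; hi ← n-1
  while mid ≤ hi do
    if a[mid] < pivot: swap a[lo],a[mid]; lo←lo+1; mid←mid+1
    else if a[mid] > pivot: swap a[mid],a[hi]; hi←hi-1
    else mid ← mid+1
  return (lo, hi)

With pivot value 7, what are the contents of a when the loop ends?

pivot = 7; lo=0, mid=0, hi=10
a[mid]=8>7: swap a[0],a[10]; hi=9 → [6,7,6,8,7,8,6,8,6,6,8]
a[mid]=6<7: swap a[0],a[0]; lo=1,mid=1 → [6,7,6,8,7,8,6,8,6,6,8]
a[mid]=7=7: mid=2
a[mid]=6<7: swap a[1],a[2]; lo=2,mid=3 → [6,6,7,8,7,8,6,8,6,6,8]
a[mid]=8>7: swap a[3],a[9]; hi=8 → [6,6,7,6,7,8,6,8,6,8,8]
a[mid]=6<7: swap a[2],a[3]; lo=3,mid=4 → [6,6,6,7,7,8,6,8,6,8,8]
a[mid]=7=7: mid=5
a[mid]=8>7: swap a[5],a[8]; hi=7 → [6,6,6,7,7,6,6,8,8,8,8]
a[mid]=6<7: swap a[3],a[5]; lo=4,mid=6 → [6,6,6,6,7,7,6,8,8,8,8]
a[mid]=6<7: swap a[4],a[6]; lo=5,mid=7 → [6,6,6,6,6,7,7,8,8,8,8]
a[mid]=8>7: swap a[7],a[7]; hi=6 → [6,6,6,6,6,7,7,8,8,8,8]
end: lo=5, hi=6; a = [6,6,6,6,6,7,7,8,8,8,8]

[6,6,6,6,6,7,7,8,8,8,8]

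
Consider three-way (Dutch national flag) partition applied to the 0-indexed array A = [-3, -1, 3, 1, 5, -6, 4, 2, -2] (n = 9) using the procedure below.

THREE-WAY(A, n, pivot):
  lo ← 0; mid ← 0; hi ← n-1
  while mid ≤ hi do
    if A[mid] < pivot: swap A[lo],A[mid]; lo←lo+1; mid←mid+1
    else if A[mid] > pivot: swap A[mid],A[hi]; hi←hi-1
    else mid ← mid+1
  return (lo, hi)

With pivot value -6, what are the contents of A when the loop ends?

[-6, 3, 1, 5, -1, 4, 2, -2, -3]

pivot = -6; lo=0, mid=0, hi=8
A[mid]=-3>-6: swap A[0],A[8]; hi=7 → [-2, -1, 3, 1, 5, -6, 4, 2, -3]
A[mid]=-2>-6: swap A[0],A[7]; hi=6 → [2, -1, 3, 1, 5, -6, 4, -2, -3]
A[mid]=2>-6: swap A[0],A[6]; hi=5 → [4, -1, 3, 1, 5, -6, 2, -2, -3]
A[mid]=4>-6: swap A[0],A[5]; hi=4 → [-6, -1, 3, 1, 5, 4, 2, -2, -3]
A[mid]=-6=-6: mid=1
A[mid]=-1>-6: swap A[1],A[4]; hi=3 → [-6, 5, 3, 1, -1, 4, 2, -2, -3]
A[mid]=5>-6: swap A[1],A[3]; hi=2 → [-6, 1, 3, 5, -1, 4, 2, -2, -3]
A[mid]=1>-6: swap A[1],A[2]; hi=1 → [-6, 3, 1, 5, -1, 4, 2, -2, -3]
A[mid]=3>-6: swap A[1],A[1]; hi=0 → [-6, 3, 1, 5, -1, 4, 2, -2, -3]
end: lo=0, hi=0; A = [-6, 3, 1, 5, -1, 4, 2, -2, -3]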